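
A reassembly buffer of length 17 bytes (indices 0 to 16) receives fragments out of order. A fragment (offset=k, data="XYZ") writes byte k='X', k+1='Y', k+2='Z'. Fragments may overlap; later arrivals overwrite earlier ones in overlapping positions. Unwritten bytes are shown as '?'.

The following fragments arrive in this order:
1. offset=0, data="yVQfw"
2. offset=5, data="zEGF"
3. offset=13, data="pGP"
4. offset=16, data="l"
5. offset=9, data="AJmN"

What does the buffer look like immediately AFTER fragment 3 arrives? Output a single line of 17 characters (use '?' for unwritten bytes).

Answer: yVQfwzEGF????pGP?

Derivation:
Fragment 1: offset=0 data="yVQfw" -> buffer=yVQfw????????????
Fragment 2: offset=5 data="zEGF" -> buffer=yVQfwzEGF????????
Fragment 3: offset=13 data="pGP" -> buffer=yVQfwzEGF????pGP?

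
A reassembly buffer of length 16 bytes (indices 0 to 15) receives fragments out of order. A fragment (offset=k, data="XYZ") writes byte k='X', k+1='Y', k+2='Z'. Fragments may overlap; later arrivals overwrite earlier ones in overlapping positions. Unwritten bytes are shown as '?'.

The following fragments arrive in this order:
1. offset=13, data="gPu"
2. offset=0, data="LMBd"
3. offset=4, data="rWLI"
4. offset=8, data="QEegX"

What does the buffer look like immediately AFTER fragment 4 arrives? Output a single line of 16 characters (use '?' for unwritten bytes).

Answer: LMBdrWLIQEegXgPu

Derivation:
Fragment 1: offset=13 data="gPu" -> buffer=?????????????gPu
Fragment 2: offset=0 data="LMBd" -> buffer=LMBd?????????gPu
Fragment 3: offset=4 data="rWLI" -> buffer=LMBdrWLI?????gPu
Fragment 4: offset=8 data="QEegX" -> buffer=LMBdrWLIQEegXgPu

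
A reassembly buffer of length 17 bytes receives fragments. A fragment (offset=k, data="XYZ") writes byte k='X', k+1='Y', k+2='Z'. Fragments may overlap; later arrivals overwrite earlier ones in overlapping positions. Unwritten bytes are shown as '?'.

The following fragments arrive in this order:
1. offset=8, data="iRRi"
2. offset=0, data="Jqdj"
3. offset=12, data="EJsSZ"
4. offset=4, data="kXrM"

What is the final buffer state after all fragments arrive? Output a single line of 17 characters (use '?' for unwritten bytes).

Fragment 1: offset=8 data="iRRi" -> buffer=????????iRRi?????
Fragment 2: offset=0 data="Jqdj" -> buffer=Jqdj????iRRi?????
Fragment 3: offset=12 data="EJsSZ" -> buffer=Jqdj????iRRiEJsSZ
Fragment 4: offset=4 data="kXrM" -> buffer=JqdjkXrMiRRiEJsSZ

Answer: JqdjkXrMiRRiEJsSZ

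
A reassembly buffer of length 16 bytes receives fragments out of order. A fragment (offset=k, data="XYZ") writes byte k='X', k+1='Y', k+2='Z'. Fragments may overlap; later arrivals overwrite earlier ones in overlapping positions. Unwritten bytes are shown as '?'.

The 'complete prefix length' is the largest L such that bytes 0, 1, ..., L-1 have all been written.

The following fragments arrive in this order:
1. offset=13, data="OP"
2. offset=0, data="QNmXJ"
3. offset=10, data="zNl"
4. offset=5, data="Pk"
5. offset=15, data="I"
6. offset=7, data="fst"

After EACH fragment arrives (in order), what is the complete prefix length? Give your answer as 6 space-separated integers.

Answer: 0 5 5 7 7 16

Derivation:
Fragment 1: offset=13 data="OP" -> buffer=?????????????OP? -> prefix_len=0
Fragment 2: offset=0 data="QNmXJ" -> buffer=QNmXJ????????OP? -> prefix_len=5
Fragment 3: offset=10 data="zNl" -> buffer=QNmXJ?????zNlOP? -> prefix_len=5
Fragment 4: offset=5 data="Pk" -> buffer=QNmXJPk???zNlOP? -> prefix_len=7
Fragment 5: offset=15 data="I" -> buffer=QNmXJPk???zNlOPI -> prefix_len=7
Fragment 6: offset=7 data="fst" -> buffer=QNmXJPkfstzNlOPI -> prefix_len=16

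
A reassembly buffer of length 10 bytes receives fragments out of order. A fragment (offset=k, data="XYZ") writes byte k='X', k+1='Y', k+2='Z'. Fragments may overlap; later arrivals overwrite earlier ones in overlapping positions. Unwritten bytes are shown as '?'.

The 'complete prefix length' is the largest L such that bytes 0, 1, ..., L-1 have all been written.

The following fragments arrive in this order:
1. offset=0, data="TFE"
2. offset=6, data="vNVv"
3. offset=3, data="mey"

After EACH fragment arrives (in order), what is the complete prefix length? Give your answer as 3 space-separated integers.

Answer: 3 3 10

Derivation:
Fragment 1: offset=0 data="TFE" -> buffer=TFE??????? -> prefix_len=3
Fragment 2: offset=6 data="vNVv" -> buffer=TFE???vNVv -> prefix_len=3
Fragment 3: offset=3 data="mey" -> buffer=TFEmeyvNVv -> prefix_len=10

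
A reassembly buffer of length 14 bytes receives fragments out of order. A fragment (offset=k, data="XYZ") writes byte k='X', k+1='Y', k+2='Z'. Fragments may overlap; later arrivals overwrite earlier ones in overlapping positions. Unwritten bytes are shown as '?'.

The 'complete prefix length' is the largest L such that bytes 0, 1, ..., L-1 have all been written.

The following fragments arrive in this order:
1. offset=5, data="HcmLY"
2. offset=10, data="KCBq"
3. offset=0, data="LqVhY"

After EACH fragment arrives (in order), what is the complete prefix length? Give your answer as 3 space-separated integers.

Answer: 0 0 14

Derivation:
Fragment 1: offset=5 data="HcmLY" -> buffer=?????HcmLY???? -> prefix_len=0
Fragment 2: offset=10 data="KCBq" -> buffer=?????HcmLYKCBq -> prefix_len=0
Fragment 3: offset=0 data="LqVhY" -> buffer=LqVhYHcmLYKCBq -> prefix_len=14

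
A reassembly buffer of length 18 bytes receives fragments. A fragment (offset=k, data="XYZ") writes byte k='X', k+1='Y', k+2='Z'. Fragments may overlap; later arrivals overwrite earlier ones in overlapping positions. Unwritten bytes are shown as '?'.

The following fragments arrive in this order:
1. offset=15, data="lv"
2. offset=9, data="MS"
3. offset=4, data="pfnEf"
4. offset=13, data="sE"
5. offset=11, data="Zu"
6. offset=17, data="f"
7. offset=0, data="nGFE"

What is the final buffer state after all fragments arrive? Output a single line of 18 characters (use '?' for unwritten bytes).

Answer: nGFEpfnEfMSZusElvf

Derivation:
Fragment 1: offset=15 data="lv" -> buffer=???????????????lv?
Fragment 2: offset=9 data="MS" -> buffer=?????????MS????lv?
Fragment 3: offset=4 data="pfnEf" -> buffer=????pfnEfMS????lv?
Fragment 4: offset=13 data="sE" -> buffer=????pfnEfMS??sElv?
Fragment 5: offset=11 data="Zu" -> buffer=????pfnEfMSZusElv?
Fragment 6: offset=17 data="f" -> buffer=????pfnEfMSZusElvf
Fragment 7: offset=0 data="nGFE" -> buffer=nGFEpfnEfMSZusElvf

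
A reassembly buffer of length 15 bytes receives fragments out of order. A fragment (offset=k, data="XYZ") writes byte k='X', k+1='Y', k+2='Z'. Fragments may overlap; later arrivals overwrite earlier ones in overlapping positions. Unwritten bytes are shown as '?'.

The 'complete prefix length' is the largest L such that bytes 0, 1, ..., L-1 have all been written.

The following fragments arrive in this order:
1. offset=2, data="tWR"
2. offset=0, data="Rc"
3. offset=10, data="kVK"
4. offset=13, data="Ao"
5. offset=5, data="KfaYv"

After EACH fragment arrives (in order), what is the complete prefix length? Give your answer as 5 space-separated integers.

Answer: 0 5 5 5 15

Derivation:
Fragment 1: offset=2 data="tWR" -> buffer=??tWR?????????? -> prefix_len=0
Fragment 2: offset=0 data="Rc" -> buffer=RctWR?????????? -> prefix_len=5
Fragment 3: offset=10 data="kVK" -> buffer=RctWR?????kVK?? -> prefix_len=5
Fragment 4: offset=13 data="Ao" -> buffer=RctWR?????kVKAo -> prefix_len=5
Fragment 5: offset=5 data="KfaYv" -> buffer=RctWRKfaYvkVKAo -> prefix_len=15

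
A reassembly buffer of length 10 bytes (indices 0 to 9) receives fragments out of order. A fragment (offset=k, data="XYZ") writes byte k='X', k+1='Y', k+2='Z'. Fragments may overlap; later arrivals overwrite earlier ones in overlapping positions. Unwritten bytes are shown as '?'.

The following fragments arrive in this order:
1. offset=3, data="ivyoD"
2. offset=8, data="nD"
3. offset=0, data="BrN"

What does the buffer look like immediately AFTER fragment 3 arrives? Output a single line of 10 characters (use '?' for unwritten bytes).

Answer: BrNivyoDnD

Derivation:
Fragment 1: offset=3 data="ivyoD" -> buffer=???ivyoD??
Fragment 2: offset=8 data="nD" -> buffer=???ivyoDnD
Fragment 3: offset=0 data="BrN" -> buffer=BrNivyoDnD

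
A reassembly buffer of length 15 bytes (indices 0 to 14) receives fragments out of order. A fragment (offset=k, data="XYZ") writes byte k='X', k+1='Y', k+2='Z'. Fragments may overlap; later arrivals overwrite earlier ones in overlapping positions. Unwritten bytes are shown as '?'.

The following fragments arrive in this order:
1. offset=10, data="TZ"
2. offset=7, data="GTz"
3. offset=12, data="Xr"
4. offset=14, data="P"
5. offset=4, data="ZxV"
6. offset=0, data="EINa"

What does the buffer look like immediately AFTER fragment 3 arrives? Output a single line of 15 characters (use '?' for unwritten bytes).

Fragment 1: offset=10 data="TZ" -> buffer=??????????TZ???
Fragment 2: offset=7 data="GTz" -> buffer=???????GTzTZ???
Fragment 3: offset=12 data="Xr" -> buffer=???????GTzTZXr?

Answer: ???????GTzTZXr?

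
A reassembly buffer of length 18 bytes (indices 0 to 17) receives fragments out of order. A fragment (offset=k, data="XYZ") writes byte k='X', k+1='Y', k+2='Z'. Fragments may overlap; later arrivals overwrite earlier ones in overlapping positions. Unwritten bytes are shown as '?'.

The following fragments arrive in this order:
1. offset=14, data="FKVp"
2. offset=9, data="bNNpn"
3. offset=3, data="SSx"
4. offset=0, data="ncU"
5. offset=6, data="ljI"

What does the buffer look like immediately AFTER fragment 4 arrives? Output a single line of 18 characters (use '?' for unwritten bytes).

Fragment 1: offset=14 data="FKVp" -> buffer=??????????????FKVp
Fragment 2: offset=9 data="bNNpn" -> buffer=?????????bNNpnFKVp
Fragment 3: offset=3 data="SSx" -> buffer=???SSx???bNNpnFKVp
Fragment 4: offset=0 data="ncU" -> buffer=ncUSSx???bNNpnFKVp

Answer: ncUSSx???bNNpnFKVp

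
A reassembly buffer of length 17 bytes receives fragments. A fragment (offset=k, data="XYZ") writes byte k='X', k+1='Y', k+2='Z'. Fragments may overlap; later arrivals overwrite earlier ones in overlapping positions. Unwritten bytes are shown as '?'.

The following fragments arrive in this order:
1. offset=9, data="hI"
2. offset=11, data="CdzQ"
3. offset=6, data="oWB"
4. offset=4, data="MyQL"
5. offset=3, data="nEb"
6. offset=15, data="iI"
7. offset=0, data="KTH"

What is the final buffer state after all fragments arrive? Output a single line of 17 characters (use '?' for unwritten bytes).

Answer: KTHnEbQLBhICdzQiI

Derivation:
Fragment 1: offset=9 data="hI" -> buffer=?????????hI??????
Fragment 2: offset=11 data="CdzQ" -> buffer=?????????hICdzQ??
Fragment 3: offset=6 data="oWB" -> buffer=??????oWBhICdzQ??
Fragment 4: offset=4 data="MyQL" -> buffer=????MyQLBhICdzQ??
Fragment 5: offset=3 data="nEb" -> buffer=???nEbQLBhICdzQ??
Fragment 6: offset=15 data="iI" -> buffer=???nEbQLBhICdzQiI
Fragment 7: offset=0 data="KTH" -> buffer=KTHnEbQLBhICdzQiI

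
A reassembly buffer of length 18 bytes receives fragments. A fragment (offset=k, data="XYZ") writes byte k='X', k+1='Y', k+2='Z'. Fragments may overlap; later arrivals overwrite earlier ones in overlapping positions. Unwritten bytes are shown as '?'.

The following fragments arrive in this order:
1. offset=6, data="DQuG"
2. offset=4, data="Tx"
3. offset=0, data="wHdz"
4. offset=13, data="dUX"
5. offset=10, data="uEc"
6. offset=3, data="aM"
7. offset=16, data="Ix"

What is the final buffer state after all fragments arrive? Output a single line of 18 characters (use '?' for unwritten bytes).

Fragment 1: offset=6 data="DQuG" -> buffer=??????DQuG????????
Fragment 2: offset=4 data="Tx" -> buffer=????TxDQuG????????
Fragment 3: offset=0 data="wHdz" -> buffer=wHdzTxDQuG????????
Fragment 4: offset=13 data="dUX" -> buffer=wHdzTxDQuG???dUX??
Fragment 5: offset=10 data="uEc" -> buffer=wHdzTxDQuGuEcdUX??
Fragment 6: offset=3 data="aM" -> buffer=wHdaMxDQuGuEcdUX??
Fragment 7: offset=16 data="Ix" -> buffer=wHdaMxDQuGuEcdUXIx

Answer: wHdaMxDQuGuEcdUXIx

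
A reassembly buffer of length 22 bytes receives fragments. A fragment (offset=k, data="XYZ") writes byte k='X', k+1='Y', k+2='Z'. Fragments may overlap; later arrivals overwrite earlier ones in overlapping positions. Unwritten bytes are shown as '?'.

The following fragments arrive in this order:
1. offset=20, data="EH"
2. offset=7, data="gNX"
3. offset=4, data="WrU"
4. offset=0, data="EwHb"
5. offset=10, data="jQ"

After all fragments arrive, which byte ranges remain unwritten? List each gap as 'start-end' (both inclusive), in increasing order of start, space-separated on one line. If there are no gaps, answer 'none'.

Answer: 12-19

Derivation:
Fragment 1: offset=20 len=2
Fragment 2: offset=7 len=3
Fragment 3: offset=4 len=3
Fragment 4: offset=0 len=4
Fragment 5: offset=10 len=2
Gaps: 12-19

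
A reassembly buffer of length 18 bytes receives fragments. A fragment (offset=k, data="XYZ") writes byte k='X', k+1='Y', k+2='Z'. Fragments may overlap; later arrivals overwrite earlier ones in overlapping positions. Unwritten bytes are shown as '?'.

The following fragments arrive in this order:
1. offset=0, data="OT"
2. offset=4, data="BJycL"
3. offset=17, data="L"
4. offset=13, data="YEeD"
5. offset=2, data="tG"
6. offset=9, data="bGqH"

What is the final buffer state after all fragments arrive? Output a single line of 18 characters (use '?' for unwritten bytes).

Answer: OTtGBJycLbGqHYEeDL

Derivation:
Fragment 1: offset=0 data="OT" -> buffer=OT????????????????
Fragment 2: offset=4 data="BJycL" -> buffer=OT??BJycL?????????
Fragment 3: offset=17 data="L" -> buffer=OT??BJycL????????L
Fragment 4: offset=13 data="YEeD" -> buffer=OT??BJycL????YEeDL
Fragment 5: offset=2 data="tG" -> buffer=OTtGBJycL????YEeDL
Fragment 6: offset=9 data="bGqH" -> buffer=OTtGBJycLbGqHYEeDL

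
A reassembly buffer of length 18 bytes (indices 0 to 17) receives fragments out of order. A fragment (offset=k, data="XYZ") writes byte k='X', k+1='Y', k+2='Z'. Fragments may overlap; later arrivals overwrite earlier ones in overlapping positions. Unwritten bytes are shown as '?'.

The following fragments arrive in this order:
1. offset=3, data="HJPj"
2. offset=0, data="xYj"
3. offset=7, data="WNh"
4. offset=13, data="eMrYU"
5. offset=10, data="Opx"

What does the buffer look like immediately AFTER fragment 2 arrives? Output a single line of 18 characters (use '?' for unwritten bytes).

Answer: xYjHJPj???????????

Derivation:
Fragment 1: offset=3 data="HJPj" -> buffer=???HJPj???????????
Fragment 2: offset=0 data="xYj" -> buffer=xYjHJPj???????????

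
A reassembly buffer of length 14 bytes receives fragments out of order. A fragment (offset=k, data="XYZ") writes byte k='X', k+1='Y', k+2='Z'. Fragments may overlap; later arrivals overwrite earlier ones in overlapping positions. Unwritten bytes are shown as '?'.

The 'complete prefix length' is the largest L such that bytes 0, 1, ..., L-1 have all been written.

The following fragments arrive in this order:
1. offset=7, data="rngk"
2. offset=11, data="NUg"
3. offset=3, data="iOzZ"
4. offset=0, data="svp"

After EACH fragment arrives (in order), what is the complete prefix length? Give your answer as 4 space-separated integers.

Fragment 1: offset=7 data="rngk" -> buffer=???????rngk??? -> prefix_len=0
Fragment 2: offset=11 data="NUg" -> buffer=???????rngkNUg -> prefix_len=0
Fragment 3: offset=3 data="iOzZ" -> buffer=???iOzZrngkNUg -> prefix_len=0
Fragment 4: offset=0 data="svp" -> buffer=svpiOzZrngkNUg -> prefix_len=14

Answer: 0 0 0 14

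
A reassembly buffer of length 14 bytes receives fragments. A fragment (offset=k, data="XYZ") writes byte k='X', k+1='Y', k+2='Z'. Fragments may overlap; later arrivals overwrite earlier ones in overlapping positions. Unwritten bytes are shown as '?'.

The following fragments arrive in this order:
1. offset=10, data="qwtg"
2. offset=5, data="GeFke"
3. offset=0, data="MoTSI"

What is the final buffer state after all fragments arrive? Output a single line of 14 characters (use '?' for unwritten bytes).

Fragment 1: offset=10 data="qwtg" -> buffer=??????????qwtg
Fragment 2: offset=5 data="GeFke" -> buffer=?????GeFkeqwtg
Fragment 3: offset=0 data="MoTSI" -> buffer=MoTSIGeFkeqwtg

Answer: MoTSIGeFkeqwtg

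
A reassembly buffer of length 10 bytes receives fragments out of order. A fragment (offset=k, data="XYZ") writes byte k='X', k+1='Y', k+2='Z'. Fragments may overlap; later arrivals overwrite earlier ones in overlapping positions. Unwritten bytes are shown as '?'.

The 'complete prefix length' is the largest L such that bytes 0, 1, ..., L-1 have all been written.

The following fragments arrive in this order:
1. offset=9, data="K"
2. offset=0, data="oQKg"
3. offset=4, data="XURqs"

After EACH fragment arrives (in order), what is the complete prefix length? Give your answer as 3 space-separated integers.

Fragment 1: offset=9 data="K" -> buffer=?????????K -> prefix_len=0
Fragment 2: offset=0 data="oQKg" -> buffer=oQKg?????K -> prefix_len=4
Fragment 3: offset=4 data="XURqs" -> buffer=oQKgXURqsK -> prefix_len=10

Answer: 0 4 10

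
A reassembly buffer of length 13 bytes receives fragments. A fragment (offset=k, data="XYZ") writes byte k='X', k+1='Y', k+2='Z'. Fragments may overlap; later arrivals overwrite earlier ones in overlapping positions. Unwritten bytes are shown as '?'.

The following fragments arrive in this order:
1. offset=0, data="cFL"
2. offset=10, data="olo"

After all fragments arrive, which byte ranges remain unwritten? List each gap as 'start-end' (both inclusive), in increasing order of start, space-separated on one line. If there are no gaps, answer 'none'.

Answer: 3-9

Derivation:
Fragment 1: offset=0 len=3
Fragment 2: offset=10 len=3
Gaps: 3-9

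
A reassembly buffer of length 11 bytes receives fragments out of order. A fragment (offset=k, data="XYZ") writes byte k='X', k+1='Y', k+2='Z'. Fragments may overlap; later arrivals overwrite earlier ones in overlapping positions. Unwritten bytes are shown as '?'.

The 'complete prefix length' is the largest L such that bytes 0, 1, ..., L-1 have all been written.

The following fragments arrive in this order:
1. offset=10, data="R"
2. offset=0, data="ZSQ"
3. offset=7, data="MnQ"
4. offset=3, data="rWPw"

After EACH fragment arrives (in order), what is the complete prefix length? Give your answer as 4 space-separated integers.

Answer: 0 3 3 11

Derivation:
Fragment 1: offset=10 data="R" -> buffer=??????????R -> prefix_len=0
Fragment 2: offset=0 data="ZSQ" -> buffer=ZSQ???????R -> prefix_len=3
Fragment 3: offset=7 data="MnQ" -> buffer=ZSQ????MnQR -> prefix_len=3
Fragment 4: offset=3 data="rWPw" -> buffer=ZSQrWPwMnQR -> prefix_len=11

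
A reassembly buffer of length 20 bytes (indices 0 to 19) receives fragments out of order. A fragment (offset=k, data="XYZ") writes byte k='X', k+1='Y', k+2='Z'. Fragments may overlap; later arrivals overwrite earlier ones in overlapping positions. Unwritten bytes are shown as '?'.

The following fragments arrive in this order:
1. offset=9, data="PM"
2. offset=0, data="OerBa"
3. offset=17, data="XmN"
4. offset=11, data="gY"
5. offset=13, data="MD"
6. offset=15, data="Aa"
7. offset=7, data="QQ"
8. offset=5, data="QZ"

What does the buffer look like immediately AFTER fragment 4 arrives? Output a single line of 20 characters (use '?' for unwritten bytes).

Answer: OerBa????PMgY????XmN

Derivation:
Fragment 1: offset=9 data="PM" -> buffer=?????????PM?????????
Fragment 2: offset=0 data="OerBa" -> buffer=OerBa????PM?????????
Fragment 3: offset=17 data="XmN" -> buffer=OerBa????PM??????XmN
Fragment 4: offset=11 data="gY" -> buffer=OerBa????PMgY????XmN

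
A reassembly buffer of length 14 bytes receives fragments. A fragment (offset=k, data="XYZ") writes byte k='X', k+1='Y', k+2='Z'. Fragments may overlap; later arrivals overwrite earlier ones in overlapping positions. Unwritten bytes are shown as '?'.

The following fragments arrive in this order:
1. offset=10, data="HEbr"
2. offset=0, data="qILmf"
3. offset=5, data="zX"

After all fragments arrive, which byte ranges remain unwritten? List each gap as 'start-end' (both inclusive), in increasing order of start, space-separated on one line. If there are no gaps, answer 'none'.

Answer: 7-9

Derivation:
Fragment 1: offset=10 len=4
Fragment 2: offset=0 len=5
Fragment 3: offset=5 len=2
Gaps: 7-9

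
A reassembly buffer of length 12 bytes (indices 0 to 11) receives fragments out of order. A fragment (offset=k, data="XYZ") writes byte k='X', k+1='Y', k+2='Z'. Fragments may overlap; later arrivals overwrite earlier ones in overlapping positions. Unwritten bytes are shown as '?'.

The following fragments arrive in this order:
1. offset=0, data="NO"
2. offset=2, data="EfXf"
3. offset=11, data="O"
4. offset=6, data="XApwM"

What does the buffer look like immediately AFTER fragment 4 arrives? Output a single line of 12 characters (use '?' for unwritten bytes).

Fragment 1: offset=0 data="NO" -> buffer=NO??????????
Fragment 2: offset=2 data="EfXf" -> buffer=NOEfXf??????
Fragment 3: offset=11 data="O" -> buffer=NOEfXf?????O
Fragment 4: offset=6 data="XApwM" -> buffer=NOEfXfXApwMO

Answer: NOEfXfXApwMO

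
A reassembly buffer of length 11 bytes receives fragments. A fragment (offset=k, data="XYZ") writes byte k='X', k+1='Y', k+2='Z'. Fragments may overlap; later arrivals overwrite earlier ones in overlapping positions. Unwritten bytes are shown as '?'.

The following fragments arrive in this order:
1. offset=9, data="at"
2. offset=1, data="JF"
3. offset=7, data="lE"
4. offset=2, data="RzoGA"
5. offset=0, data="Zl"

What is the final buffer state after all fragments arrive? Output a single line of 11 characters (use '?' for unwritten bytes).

Answer: ZlRzoGAlEat

Derivation:
Fragment 1: offset=9 data="at" -> buffer=?????????at
Fragment 2: offset=1 data="JF" -> buffer=?JF??????at
Fragment 3: offset=7 data="lE" -> buffer=?JF????lEat
Fragment 4: offset=2 data="RzoGA" -> buffer=?JRzoGAlEat
Fragment 5: offset=0 data="Zl" -> buffer=ZlRzoGAlEat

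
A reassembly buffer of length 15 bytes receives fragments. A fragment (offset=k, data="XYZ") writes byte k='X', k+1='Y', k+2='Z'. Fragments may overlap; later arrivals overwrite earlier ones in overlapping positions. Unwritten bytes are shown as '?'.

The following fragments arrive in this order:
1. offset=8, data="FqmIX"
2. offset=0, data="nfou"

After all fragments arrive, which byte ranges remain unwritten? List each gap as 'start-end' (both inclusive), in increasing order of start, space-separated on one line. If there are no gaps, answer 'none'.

Fragment 1: offset=8 len=5
Fragment 2: offset=0 len=4
Gaps: 4-7 13-14

Answer: 4-7 13-14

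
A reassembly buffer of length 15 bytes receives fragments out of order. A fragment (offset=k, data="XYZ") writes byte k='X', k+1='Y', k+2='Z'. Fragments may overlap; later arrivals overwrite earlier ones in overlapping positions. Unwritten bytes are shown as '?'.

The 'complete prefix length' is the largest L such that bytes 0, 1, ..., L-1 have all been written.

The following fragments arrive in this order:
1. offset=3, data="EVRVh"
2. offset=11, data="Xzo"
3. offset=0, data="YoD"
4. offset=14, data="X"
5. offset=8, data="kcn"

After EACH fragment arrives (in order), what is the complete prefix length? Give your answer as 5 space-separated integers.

Answer: 0 0 8 8 15

Derivation:
Fragment 1: offset=3 data="EVRVh" -> buffer=???EVRVh??????? -> prefix_len=0
Fragment 2: offset=11 data="Xzo" -> buffer=???EVRVh???Xzo? -> prefix_len=0
Fragment 3: offset=0 data="YoD" -> buffer=YoDEVRVh???Xzo? -> prefix_len=8
Fragment 4: offset=14 data="X" -> buffer=YoDEVRVh???XzoX -> prefix_len=8
Fragment 5: offset=8 data="kcn" -> buffer=YoDEVRVhkcnXzoX -> prefix_len=15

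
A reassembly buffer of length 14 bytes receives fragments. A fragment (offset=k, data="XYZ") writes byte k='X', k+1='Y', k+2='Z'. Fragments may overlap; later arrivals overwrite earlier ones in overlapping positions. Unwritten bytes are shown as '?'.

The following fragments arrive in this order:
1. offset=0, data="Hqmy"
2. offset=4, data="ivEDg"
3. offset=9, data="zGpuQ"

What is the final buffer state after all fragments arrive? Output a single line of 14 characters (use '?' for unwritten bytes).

Fragment 1: offset=0 data="Hqmy" -> buffer=Hqmy??????????
Fragment 2: offset=4 data="ivEDg" -> buffer=HqmyivEDg?????
Fragment 3: offset=9 data="zGpuQ" -> buffer=HqmyivEDgzGpuQ

Answer: HqmyivEDgzGpuQ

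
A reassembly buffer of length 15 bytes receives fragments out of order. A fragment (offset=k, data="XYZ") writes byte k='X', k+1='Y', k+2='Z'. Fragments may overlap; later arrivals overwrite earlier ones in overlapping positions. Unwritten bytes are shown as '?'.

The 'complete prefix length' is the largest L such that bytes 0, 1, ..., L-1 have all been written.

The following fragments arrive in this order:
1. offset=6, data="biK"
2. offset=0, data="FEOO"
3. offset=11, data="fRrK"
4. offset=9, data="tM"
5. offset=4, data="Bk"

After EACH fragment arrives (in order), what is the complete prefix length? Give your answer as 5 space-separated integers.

Fragment 1: offset=6 data="biK" -> buffer=??????biK?????? -> prefix_len=0
Fragment 2: offset=0 data="FEOO" -> buffer=FEOO??biK?????? -> prefix_len=4
Fragment 3: offset=11 data="fRrK" -> buffer=FEOO??biK??fRrK -> prefix_len=4
Fragment 4: offset=9 data="tM" -> buffer=FEOO??biKtMfRrK -> prefix_len=4
Fragment 5: offset=4 data="Bk" -> buffer=FEOOBkbiKtMfRrK -> prefix_len=15

Answer: 0 4 4 4 15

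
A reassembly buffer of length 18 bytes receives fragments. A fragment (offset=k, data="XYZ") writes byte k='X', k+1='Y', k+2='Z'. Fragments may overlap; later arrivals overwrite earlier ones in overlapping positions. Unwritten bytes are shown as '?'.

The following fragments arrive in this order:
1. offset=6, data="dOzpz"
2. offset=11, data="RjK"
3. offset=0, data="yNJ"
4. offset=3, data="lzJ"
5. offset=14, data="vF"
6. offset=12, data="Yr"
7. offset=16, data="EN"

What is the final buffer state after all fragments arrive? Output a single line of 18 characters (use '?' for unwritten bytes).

Answer: yNJlzJdOzpzRYrvFEN

Derivation:
Fragment 1: offset=6 data="dOzpz" -> buffer=??????dOzpz???????
Fragment 2: offset=11 data="RjK" -> buffer=??????dOzpzRjK????
Fragment 3: offset=0 data="yNJ" -> buffer=yNJ???dOzpzRjK????
Fragment 4: offset=3 data="lzJ" -> buffer=yNJlzJdOzpzRjK????
Fragment 5: offset=14 data="vF" -> buffer=yNJlzJdOzpzRjKvF??
Fragment 6: offset=12 data="Yr" -> buffer=yNJlzJdOzpzRYrvF??
Fragment 7: offset=16 data="EN" -> buffer=yNJlzJdOzpzRYrvFEN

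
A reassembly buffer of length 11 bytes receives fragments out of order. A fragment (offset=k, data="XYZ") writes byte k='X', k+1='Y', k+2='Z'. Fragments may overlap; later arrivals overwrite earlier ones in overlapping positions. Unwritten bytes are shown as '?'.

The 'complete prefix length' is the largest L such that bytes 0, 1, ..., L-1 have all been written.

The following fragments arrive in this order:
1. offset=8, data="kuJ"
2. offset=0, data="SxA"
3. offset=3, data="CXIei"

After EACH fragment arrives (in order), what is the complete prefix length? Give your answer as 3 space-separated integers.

Answer: 0 3 11

Derivation:
Fragment 1: offset=8 data="kuJ" -> buffer=????????kuJ -> prefix_len=0
Fragment 2: offset=0 data="SxA" -> buffer=SxA?????kuJ -> prefix_len=3
Fragment 3: offset=3 data="CXIei" -> buffer=SxACXIeikuJ -> prefix_len=11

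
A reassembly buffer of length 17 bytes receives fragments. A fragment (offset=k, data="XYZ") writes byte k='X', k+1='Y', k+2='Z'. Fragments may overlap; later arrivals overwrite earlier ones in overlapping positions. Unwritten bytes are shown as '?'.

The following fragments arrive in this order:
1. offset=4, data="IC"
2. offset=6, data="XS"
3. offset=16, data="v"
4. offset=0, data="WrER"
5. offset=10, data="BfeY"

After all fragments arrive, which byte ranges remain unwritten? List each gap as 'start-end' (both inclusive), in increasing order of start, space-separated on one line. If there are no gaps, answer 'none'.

Fragment 1: offset=4 len=2
Fragment 2: offset=6 len=2
Fragment 3: offset=16 len=1
Fragment 4: offset=0 len=4
Fragment 5: offset=10 len=4
Gaps: 8-9 14-15

Answer: 8-9 14-15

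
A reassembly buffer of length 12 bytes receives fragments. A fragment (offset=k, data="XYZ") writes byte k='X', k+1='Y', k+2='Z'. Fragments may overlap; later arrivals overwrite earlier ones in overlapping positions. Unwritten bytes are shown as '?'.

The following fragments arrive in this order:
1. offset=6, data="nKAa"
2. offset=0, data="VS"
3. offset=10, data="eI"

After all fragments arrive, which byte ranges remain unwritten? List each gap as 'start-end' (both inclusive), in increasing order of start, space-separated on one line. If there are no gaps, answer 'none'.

Answer: 2-5

Derivation:
Fragment 1: offset=6 len=4
Fragment 2: offset=0 len=2
Fragment 3: offset=10 len=2
Gaps: 2-5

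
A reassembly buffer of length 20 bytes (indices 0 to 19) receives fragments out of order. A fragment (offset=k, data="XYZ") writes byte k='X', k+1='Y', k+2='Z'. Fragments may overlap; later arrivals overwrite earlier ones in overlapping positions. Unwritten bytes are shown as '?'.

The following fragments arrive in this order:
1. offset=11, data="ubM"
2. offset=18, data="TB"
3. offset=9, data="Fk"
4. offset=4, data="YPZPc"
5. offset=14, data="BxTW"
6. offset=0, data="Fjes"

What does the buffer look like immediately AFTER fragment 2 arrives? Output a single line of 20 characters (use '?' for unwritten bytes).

Fragment 1: offset=11 data="ubM" -> buffer=???????????ubM??????
Fragment 2: offset=18 data="TB" -> buffer=???????????ubM????TB

Answer: ???????????ubM????TB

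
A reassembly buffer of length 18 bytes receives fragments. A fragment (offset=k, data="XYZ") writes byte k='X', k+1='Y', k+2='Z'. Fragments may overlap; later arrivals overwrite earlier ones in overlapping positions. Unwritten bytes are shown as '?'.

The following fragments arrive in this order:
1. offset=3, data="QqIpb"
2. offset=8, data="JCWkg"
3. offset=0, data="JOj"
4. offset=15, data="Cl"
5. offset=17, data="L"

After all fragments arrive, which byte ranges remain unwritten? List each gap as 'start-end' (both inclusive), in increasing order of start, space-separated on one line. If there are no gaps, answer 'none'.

Fragment 1: offset=3 len=5
Fragment 2: offset=8 len=5
Fragment 3: offset=0 len=3
Fragment 4: offset=15 len=2
Fragment 5: offset=17 len=1
Gaps: 13-14

Answer: 13-14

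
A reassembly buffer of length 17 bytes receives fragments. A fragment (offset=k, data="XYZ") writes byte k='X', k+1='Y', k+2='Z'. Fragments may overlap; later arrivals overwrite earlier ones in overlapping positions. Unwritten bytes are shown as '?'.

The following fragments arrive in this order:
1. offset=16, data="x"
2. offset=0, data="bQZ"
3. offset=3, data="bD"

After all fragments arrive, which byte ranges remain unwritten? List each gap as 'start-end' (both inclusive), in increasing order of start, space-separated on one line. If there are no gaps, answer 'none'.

Fragment 1: offset=16 len=1
Fragment 2: offset=0 len=3
Fragment 3: offset=3 len=2
Gaps: 5-15

Answer: 5-15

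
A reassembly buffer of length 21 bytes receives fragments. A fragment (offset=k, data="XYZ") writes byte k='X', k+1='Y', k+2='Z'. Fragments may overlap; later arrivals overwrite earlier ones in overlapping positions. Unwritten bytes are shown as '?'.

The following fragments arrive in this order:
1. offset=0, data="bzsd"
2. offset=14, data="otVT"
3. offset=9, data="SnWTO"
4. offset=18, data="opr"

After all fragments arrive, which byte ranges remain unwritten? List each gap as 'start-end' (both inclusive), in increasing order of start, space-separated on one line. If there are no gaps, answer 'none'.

Fragment 1: offset=0 len=4
Fragment 2: offset=14 len=4
Fragment 3: offset=9 len=5
Fragment 4: offset=18 len=3
Gaps: 4-8

Answer: 4-8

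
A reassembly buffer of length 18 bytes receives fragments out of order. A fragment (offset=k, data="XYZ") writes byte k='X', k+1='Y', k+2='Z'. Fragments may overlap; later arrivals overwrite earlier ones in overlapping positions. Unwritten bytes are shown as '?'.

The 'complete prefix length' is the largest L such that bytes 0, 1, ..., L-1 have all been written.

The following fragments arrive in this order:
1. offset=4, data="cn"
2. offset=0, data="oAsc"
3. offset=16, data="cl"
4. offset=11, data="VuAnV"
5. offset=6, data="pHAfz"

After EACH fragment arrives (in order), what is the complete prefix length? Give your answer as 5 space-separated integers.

Answer: 0 6 6 6 18

Derivation:
Fragment 1: offset=4 data="cn" -> buffer=????cn???????????? -> prefix_len=0
Fragment 2: offset=0 data="oAsc" -> buffer=oAsccn???????????? -> prefix_len=6
Fragment 3: offset=16 data="cl" -> buffer=oAsccn??????????cl -> prefix_len=6
Fragment 4: offset=11 data="VuAnV" -> buffer=oAsccn?????VuAnVcl -> prefix_len=6
Fragment 5: offset=6 data="pHAfz" -> buffer=oAsccnpHAfzVuAnVcl -> prefix_len=18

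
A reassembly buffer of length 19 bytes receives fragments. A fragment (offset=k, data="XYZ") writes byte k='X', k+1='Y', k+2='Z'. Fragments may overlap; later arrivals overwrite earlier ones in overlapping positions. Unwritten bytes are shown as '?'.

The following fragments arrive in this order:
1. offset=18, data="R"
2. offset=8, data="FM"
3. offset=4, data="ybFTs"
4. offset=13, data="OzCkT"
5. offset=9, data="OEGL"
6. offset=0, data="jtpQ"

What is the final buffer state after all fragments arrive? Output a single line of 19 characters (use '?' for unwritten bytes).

Answer: jtpQybFTsOEGLOzCkTR

Derivation:
Fragment 1: offset=18 data="R" -> buffer=??????????????????R
Fragment 2: offset=8 data="FM" -> buffer=????????FM????????R
Fragment 3: offset=4 data="ybFTs" -> buffer=????ybFTsM????????R
Fragment 4: offset=13 data="OzCkT" -> buffer=????ybFTsM???OzCkTR
Fragment 5: offset=9 data="OEGL" -> buffer=????ybFTsOEGLOzCkTR
Fragment 6: offset=0 data="jtpQ" -> buffer=jtpQybFTsOEGLOzCkTR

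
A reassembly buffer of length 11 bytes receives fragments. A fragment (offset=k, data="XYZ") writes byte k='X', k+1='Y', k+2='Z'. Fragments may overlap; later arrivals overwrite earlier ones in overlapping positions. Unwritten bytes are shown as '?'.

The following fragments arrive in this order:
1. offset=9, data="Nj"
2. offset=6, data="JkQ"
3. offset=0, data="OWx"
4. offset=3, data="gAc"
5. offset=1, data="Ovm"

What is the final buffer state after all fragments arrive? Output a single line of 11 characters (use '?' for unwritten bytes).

Fragment 1: offset=9 data="Nj" -> buffer=?????????Nj
Fragment 2: offset=6 data="JkQ" -> buffer=??????JkQNj
Fragment 3: offset=0 data="OWx" -> buffer=OWx???JkQNj
Fragment 4: offset=3 data="gAc" -> buffer=OWxgAcJkQNj
Fragment 5: offset=1 data="Ovm" -> buffer=OOvmAcJkQNj

Answer: OOvmAcJkQNj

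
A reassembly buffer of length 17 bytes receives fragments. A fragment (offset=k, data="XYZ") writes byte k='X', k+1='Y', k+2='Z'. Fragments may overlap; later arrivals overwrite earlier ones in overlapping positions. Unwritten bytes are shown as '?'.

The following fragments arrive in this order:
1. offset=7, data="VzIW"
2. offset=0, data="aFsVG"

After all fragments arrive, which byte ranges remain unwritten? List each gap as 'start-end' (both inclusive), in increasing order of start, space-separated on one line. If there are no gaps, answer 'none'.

Answer: 5-6 11-16

Derivation:
Fragment 1: offset=7 len=4
Fragment 2: offset=0 len=5
Gaps: 5-6 11-16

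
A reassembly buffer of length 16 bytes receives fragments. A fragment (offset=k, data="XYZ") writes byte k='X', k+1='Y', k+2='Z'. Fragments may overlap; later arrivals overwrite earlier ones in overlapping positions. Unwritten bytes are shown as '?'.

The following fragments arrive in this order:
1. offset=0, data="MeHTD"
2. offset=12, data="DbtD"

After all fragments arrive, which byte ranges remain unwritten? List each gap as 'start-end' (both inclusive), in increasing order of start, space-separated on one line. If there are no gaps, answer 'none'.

Fragment 1: offset=0 len=5
Fragment 2: offset=12 len=4
Gaps: 5-11

Answer: 5-11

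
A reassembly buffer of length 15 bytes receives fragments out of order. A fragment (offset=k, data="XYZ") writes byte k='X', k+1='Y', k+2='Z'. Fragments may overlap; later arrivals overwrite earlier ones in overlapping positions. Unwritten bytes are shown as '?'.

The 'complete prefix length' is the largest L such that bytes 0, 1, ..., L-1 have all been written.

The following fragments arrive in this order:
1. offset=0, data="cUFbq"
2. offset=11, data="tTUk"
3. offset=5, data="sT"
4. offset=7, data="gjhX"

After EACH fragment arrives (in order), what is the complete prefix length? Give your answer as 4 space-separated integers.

Fragment 1: offset=0 data="cUFbq" -> buffer=cUFbq?????????? -> prefix_len=5
Fragment 2: offset=11 data="tTUk" -> buffer=cUFbq??????tTUk -> prefix_len=5
Fragment 3: offset=5 data="sT" -> buffer=cUFbqsT????tTUk -> prefix_len=7
Fragment 4: offset=7 data="gjhX" -> buffer=cUFbqsTgjhXtTUk -> prefix_len=15

Answer: 5 5 7 15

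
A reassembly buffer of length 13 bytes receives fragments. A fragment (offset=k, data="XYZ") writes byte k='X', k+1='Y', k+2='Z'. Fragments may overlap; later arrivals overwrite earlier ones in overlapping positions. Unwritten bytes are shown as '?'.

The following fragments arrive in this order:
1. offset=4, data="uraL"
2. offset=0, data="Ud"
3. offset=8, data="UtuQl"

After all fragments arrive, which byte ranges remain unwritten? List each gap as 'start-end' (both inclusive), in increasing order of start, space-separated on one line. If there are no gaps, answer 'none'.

Fragment 1: offset=4 len=4
Fragment 2: offset=0 len=2
Fragment 3: offset=8 len=5
Gaps: 2-3

Answer: 2-3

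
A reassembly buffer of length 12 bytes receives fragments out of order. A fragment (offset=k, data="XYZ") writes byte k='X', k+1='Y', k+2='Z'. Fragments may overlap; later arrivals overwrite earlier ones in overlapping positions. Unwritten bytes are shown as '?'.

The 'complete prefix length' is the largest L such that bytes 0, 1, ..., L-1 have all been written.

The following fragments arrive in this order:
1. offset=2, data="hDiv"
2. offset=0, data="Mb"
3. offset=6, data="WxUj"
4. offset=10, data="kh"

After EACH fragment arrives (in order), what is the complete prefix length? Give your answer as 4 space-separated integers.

Answer: 0 6 10 12

Derivation:
Fragment 1: offset=2 data="hDiv" -> buffer=??hDiv?????? -> prefix_len=0
Fragment 2: offset=0 data="Mb" -> buffer=MbhDiv?????? -> prefix_len=6
Fragment 3: offset=6 data="WxUj" -> buffer=MbhDivWxUj?? -> prefix_len=10
Fragment 4: offset=10 data="kh" -> buffer=MbhDivWxUjkh -> prefix_len=12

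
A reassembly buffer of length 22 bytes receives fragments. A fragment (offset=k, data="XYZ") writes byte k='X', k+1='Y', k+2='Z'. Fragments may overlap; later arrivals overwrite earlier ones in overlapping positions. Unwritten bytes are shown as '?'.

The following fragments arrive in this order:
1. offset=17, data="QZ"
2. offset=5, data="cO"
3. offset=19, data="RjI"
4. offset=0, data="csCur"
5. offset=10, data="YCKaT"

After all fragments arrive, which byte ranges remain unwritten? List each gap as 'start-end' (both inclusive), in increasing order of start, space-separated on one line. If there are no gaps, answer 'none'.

Answer: 7-9 15-16

Derivation:
Fragment 1: offset=17 len=2
Fragment 2: offset=5 len=2
Fragment 3: offset=19 len=3
Fragment 4: offset=0 len=5
Fragment 5: offset=10 len=5
Gaps: 7-9 15-16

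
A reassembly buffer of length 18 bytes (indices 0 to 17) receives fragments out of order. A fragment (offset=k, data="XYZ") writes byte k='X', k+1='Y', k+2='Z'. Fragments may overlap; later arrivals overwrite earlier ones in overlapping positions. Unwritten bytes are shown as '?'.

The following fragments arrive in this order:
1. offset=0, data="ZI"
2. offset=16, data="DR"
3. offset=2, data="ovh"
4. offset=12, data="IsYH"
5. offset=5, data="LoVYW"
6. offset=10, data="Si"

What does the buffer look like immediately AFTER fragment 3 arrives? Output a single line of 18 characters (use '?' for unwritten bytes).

Fragment 1: offset=0 data="ZI" -> buffer=ZI????????????????
Fragment 2: offset=16 data="DR" -> buffer=ZI??????????????DR
Fragment 3: offset=2 data="ovh" -> buffer=ZIovh???????????DR

Answer: ZIovh???????????DR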